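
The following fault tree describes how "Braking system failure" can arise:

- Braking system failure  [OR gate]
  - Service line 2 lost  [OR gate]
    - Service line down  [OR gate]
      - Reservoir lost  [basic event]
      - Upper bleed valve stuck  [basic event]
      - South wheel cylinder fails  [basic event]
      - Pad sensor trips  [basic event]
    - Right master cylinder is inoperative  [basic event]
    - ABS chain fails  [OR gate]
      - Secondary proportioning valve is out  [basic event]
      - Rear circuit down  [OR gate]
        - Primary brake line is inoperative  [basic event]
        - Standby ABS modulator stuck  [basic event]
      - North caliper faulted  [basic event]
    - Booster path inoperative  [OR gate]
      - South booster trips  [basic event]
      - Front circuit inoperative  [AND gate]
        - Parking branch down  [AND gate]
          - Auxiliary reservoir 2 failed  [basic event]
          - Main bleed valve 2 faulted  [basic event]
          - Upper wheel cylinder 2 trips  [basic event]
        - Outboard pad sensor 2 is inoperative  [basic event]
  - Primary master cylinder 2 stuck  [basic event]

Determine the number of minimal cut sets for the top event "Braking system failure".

Service line down [OR]: union of children's cut sets → 4 cut set(s).
Rear circuit down [OR]: union of children's cut sets → 2 cut set(s).
ABS chain fails [OR]: union of children's cut sets → 4 cut set(s).
Parking branch down [AND]: one cut set from each child combined → 1 × 1 × 1 = 1 cut set(s).
Front circuit inoperative [AND]: one cut set from each child combined → 1 × 1 = 1 cut set(s).
Booster path inoperative [OR]: union of children's cut sets → 2 cut set(s).
Service line 2 lost [OR]: union of children's cut sets → 11 cut set(s).
Braking system failure [OR]: union of children's cut sets → 12 cut set(s).

12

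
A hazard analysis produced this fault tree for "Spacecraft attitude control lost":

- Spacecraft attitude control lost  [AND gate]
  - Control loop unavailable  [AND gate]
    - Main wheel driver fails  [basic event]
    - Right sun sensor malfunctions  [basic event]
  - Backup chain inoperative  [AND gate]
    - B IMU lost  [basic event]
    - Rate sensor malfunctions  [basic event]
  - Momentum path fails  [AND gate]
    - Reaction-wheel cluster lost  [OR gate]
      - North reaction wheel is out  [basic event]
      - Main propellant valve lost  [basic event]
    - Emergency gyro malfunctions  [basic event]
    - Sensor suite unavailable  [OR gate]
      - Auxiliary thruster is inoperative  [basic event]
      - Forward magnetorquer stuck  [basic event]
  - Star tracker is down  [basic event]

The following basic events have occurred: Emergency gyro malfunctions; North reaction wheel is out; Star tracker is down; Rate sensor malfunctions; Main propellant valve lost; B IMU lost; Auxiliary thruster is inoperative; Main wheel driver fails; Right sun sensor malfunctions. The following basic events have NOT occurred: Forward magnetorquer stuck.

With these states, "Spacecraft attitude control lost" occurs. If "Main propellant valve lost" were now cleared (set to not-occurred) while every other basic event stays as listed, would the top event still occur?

Yes

Counterfactual: set "Main propellant valve lost" to not occurred.
Control loop unavailable [AND]: Main wheel driver fails=occurs, Right sun sensor malfunctions=occurs → all inputs occur → occurs.
Backup chain inoperative [AND]: B IMU lost=occurs, Rate sensor malfunctions=occurs → all inputs occur → occurs.
Reaction-wheel cluster lost [OR]: North reaction wheel is out=occurs, Main propellant valve lost=not → at least one input occurs → occurs.
Sensor suite unavailable [OR]: Auxiliary thruster is inoperative=occurs, Forward magnetorquer stuck=not → at least one input occurs → occurs.
Momentum path fails [AND]: Reaction-wheel cluster lost=occurs, Emergency gyro malfunctions=occurs, Sensor suite unavailable=occurs → all inputs occur → occurs.
Spacecraft attitude control lost [AND]: Control loop unavailable=occurs, Backup chain inoperative=occurs, Momentum path fails=occurs, Star tracker is down=occurs → all inputs occur → occurs.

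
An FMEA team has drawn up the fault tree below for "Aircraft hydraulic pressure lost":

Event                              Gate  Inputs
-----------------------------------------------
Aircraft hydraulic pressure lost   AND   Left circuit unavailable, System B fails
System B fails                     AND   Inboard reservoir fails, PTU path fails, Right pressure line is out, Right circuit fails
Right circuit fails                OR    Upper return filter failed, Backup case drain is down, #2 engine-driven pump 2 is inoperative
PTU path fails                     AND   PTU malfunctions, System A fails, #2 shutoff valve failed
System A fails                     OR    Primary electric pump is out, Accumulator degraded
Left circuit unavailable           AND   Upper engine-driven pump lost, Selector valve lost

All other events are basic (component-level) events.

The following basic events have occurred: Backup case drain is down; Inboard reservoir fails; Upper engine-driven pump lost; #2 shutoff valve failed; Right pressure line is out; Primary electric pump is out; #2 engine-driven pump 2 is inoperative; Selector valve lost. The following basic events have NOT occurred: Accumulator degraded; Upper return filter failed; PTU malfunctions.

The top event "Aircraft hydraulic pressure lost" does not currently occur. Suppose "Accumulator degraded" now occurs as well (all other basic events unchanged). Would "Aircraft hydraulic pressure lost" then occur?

No

Counterfactual: set "Accumulator degraded" to occurred.
Left circuit unavailable [AND]: Upper engine-driven pump lost=occurs, Selector valve lost=occurs → all inputs occur → occurs.
System A fails [OR]: Primary electric pump is out=occurs, Accumulator degraded=occurs → at least one input occurs → occurs.
PTU path fails [AND]: PTU malfunctions=not, System A fails=occurs, #2 shutoff valve failed=occurs → not all inputs occur → does not occur.
Right circuit fails [OR]: Upper return filter failed=not, Backup case drain is down=occurs, #2 engine-driven pump 2 is inoperative=occurs → at least one input occurs → occurs.
System B fails [AND]: Inboard reservoir fails=occurs, PTU path fails=not, Right pressure line is out=occurs, Right circuit fails=occurs → not all inputs occur → does not occur.
Aircraft hydraulic pressure lost [AND]: Left circuit unavailable=occurs, System B fails=not → not all inputs occur → does not occur.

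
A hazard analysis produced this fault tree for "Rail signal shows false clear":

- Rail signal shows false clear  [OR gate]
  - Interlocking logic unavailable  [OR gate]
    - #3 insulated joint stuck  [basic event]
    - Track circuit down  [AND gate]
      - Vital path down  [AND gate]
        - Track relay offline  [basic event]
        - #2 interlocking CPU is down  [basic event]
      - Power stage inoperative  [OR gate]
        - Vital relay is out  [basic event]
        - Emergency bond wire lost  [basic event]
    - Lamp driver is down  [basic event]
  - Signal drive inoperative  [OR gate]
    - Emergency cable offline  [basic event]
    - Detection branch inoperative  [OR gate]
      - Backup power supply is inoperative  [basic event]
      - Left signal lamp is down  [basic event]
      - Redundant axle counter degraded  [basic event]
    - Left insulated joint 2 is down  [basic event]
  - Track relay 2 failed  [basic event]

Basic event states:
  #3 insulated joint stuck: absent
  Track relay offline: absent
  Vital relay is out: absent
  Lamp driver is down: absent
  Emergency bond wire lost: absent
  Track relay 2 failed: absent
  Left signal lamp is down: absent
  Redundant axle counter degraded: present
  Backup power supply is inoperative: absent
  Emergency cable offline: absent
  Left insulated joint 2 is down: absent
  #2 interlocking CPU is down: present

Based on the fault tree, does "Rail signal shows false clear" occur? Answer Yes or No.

Vital path down [AND]: Track relay offline=not, #2 interlocking CPU is down=occurs → not all inputs occur → does not occur.
Power stage inoperative [OR]: Vital relay is out=not, Emergency bond wire lost=not → no input occurs → does not occur.
Track circuit down [AND]: Vital path down=not, Power stage inoperative=not → not all inputs occur → does not occur.
Interlocking logic unavailable [OR]: #3 insulated joint stuck=not, Track circuit down=not, Lamp driver is down=not → no input occurs → does not occur.
Detection branch inoperative [OR]: Backup power supply is inoperative=not, Left signal lamp is down=not, Redundant axle counter degraded=occurs → at least one input occurs → occurs.
Signal drive inoperative [OR]: Emergency cable offline=not, Detection branch inoperative=occurs, Left insulated joint 2 is down=not → at least one input occurs → occurs.
Rail signal shows false clear [OR]: Interlocking logic unavailable=not, Signal drive inoperative=occurs, Track relay 2 failed=not → at least one input occurs → occurs.

Yes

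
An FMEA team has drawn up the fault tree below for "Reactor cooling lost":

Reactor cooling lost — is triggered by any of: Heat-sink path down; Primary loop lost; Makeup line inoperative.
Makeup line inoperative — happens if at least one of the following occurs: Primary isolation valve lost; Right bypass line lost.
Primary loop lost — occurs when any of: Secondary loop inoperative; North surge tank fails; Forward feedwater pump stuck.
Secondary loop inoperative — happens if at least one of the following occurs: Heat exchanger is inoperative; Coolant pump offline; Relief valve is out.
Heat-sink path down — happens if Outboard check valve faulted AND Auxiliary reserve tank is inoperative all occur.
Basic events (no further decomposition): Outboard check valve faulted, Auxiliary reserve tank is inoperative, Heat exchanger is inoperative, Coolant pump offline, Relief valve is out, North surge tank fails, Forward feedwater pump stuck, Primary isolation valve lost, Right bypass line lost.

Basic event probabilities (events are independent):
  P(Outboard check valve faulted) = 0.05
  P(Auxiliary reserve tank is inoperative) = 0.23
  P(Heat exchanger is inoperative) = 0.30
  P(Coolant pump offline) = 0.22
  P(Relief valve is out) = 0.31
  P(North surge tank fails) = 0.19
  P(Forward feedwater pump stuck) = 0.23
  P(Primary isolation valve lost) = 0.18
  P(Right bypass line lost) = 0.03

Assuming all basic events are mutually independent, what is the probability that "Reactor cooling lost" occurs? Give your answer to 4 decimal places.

P(Heat-sink path down) [AND] = 0.05 × 0.23 = 0.011500
P(Secondary loop inoperative) [OR] = 1 − (1−0.30) × (1−0.22) × (1−0.31) = 0.623260
P(Primary loop lost) [OR] = 1 − (1−0.623260) × (1−0.19) × (1−0.23) = 0.765027
P(Makeup line inoperative) [OR] = 1 − (1−0.18) × (1−0.03) = 0.204600
P(Reactor cooling lost) [OR] = 1 − (1−0.011500) × (1−0.765027) × (1−0.204600) = 0.815252
Rounded to 4 decimal places: P(Reactor cooling lost) ≈ 0.8153.

0.8153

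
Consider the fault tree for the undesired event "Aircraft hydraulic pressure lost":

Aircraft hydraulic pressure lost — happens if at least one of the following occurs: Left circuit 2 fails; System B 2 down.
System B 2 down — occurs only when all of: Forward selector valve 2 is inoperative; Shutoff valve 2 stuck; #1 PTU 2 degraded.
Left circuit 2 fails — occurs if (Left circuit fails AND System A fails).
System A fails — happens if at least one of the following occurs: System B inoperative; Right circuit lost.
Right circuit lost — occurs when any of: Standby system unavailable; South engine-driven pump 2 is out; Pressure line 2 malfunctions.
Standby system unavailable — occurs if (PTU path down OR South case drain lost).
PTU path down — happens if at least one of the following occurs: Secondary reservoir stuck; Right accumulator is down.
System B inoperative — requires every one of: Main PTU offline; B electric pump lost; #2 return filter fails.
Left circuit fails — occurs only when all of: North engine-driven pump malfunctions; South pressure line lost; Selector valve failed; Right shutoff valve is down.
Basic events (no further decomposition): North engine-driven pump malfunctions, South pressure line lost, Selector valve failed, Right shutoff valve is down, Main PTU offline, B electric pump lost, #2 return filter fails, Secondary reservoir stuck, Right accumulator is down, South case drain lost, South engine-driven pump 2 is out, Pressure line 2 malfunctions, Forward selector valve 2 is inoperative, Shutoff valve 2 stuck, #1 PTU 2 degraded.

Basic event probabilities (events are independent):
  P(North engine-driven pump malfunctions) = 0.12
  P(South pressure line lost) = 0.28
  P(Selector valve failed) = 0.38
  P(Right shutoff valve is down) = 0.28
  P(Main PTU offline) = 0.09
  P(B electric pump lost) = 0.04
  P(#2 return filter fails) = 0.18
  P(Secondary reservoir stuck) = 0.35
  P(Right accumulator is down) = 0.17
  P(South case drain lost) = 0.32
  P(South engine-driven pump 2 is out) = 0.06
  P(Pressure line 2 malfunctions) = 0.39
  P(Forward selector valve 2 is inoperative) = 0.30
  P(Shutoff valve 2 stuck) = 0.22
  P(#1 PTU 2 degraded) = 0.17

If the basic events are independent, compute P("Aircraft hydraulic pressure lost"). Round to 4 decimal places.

0.0140

P(Left circuit fails) [AND] = 0.12 × 0.28 × 0.38 × 0.28 = 0.003575
P(System B inoperative) [AND] = 0.09 × 0.04 × 0.18 = 0.000648
P(PTU path down) [OR] = 1 − (1−0.35) × (1−0.17) = 0.460500
P(Standby system unavailable) [OR] = 1 − (1−0.460500) × (1−0.32) = 0.633140
P(Right circuit lost) [OR] = 1 − (1−0.633140) × (1−0.06) × (1−0.39) = 0.789642
P(System A fails) [OR] = 1 − (1−0.000648) × (1−0.789642) = 0.789778
P(Left circuit 2 fails) [AND] = 0.003575 × 0.789778 = 0.002823
P(System B 2 down) [AND] = 0.30 × 0.22 × 0.17 = 0.011220
P(Aircraft hydraulic pressure lost) [OR] = 1 − (1−0.002823) × (1−0.011220) = 0.014011
Rounded to 4 decimal places: P(Aircraft hydraulic pressure lost) ≈ 0.0140.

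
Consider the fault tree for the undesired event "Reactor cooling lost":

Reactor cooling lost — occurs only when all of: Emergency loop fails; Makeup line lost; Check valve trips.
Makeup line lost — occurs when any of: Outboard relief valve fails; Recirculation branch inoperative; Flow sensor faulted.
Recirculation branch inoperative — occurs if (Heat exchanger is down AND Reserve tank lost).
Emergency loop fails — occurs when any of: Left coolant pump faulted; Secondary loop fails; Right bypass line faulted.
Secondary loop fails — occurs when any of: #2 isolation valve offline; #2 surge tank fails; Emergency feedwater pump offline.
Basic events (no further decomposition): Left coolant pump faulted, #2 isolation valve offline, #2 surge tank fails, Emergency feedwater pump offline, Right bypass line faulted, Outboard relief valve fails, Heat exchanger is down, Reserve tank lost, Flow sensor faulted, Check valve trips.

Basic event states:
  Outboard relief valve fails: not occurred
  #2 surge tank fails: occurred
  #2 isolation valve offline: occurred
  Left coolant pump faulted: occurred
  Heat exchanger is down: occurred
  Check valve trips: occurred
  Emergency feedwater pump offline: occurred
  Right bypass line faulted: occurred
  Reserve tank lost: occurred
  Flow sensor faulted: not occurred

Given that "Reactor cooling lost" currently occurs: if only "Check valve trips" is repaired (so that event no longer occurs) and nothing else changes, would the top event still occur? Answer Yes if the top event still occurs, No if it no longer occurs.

Counterfactual: set "Check valve trips" to not occurred.
Secondary loop fails [OR]: #2 isolation valve offline=occurs, #2 surge tank fails=occurs, Emergency feedwater pump offline=occurs → at least one input occurs → occurs.
Emergency loop fails [OR]: Left coolant pump faulted=occurs, Secondary loop fails=occurs, Right bypass line faulted=occurs → at least one input occurs → occurs.
Recirculation branch inoperative [AND]: Heat exchanger is down=occurs, Reserve tank lost=occurs → all inputs occur → occurs.
Makeup line lost [OR]: Outboard relief valve fails=not, Recirculation branch inoperative=occurs, Flow sensor faulted=not → at least one input occurs → occurs.
Reactor cooling lost [AND]: Emergency loop fails=occurs, Makeup line lost=occurs, Check valve trips=not → not all inputs occur → does not occur.

No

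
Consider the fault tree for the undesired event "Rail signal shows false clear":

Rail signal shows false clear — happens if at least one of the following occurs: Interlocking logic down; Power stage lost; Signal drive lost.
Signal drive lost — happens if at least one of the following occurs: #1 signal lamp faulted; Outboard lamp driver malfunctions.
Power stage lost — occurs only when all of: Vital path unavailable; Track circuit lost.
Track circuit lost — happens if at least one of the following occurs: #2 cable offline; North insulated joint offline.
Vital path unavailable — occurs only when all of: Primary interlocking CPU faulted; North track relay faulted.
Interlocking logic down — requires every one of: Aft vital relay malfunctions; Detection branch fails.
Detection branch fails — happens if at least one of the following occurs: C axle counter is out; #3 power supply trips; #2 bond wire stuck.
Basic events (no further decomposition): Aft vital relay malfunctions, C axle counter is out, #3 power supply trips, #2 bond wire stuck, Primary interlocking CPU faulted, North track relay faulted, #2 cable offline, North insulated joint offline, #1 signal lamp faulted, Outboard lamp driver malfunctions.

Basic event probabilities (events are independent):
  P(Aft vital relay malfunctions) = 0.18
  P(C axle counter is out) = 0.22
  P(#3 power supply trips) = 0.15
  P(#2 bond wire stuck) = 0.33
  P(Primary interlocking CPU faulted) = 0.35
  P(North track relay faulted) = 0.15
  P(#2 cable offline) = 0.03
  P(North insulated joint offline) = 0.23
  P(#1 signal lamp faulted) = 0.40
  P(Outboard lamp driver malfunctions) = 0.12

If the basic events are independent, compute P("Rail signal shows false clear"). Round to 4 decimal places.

0.5311

P(Detection branch fails) [OR] = 1 − (1−0.22) × (1−0.15) × (1−0.33) = 0.555790
P(Interlocking logic down) [AND] = 0.18 × 0.555790 = 0.100042
P(Vital path unavailable) [AND] = 0.35 × 0.15 = 0.052500
P(Track circuit lost) [OR] = 1 − (1−0.03) × (1−0.23) = 0.253100
P(Power stage lost) [AND] = 0.052500 × 0.253100 = 0.013288
P(Signal drive lost) [OR] = 1 − (1−0.40) × (1−0.12) = 0.472000
P(Rail signal shows false clear) [OR] = 1 − (1−0.100042) × (1−0.013288) × (1−0.472000) = 0.531136
Rounded to 4 decimal places: P(Rail signal shows false clear) ≈ 0.5311.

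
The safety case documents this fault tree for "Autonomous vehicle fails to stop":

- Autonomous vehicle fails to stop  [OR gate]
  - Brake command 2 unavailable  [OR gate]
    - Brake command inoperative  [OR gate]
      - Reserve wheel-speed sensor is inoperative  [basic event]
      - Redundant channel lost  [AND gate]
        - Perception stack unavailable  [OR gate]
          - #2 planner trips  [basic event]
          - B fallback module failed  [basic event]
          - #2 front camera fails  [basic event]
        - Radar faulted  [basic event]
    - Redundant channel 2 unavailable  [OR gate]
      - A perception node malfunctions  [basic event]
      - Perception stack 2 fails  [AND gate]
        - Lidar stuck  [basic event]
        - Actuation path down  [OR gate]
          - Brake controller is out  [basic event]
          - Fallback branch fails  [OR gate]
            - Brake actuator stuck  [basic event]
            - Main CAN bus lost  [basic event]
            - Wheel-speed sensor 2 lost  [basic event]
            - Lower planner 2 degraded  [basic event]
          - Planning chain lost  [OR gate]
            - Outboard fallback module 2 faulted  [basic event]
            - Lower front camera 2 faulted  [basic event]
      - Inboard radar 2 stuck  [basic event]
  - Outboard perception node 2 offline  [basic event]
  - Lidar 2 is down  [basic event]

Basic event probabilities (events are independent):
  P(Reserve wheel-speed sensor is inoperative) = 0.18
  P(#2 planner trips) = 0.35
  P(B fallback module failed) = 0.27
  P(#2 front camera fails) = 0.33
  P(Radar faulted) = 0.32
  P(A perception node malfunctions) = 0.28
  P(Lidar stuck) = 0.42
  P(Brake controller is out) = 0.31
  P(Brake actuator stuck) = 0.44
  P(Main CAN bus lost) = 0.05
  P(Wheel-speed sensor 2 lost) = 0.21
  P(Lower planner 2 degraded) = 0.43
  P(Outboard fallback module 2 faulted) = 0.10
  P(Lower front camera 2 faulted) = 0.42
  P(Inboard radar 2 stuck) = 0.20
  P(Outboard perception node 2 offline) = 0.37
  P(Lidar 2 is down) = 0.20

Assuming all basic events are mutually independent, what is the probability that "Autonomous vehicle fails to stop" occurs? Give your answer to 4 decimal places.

P(Perception stack unavailable) [OR] = 1 − (1−0.35) × (1−0.27) × (1−0.33) = 0.682085
P(Redundant channel lost) [AND] = 0.682085 × 0.32 = 0.218267
P(Brake command inoperative) [OR] = 1 − (1−0.18) × (1−0.218267) = 0.358979
P(Fallback branch fails) [OR] = 1 − (1−0.44) × (1−0.05) × (1−0.21) × (1−0.43) = 0.760440
P(Planning chain lost) [OR] = 1 − (1−0.10) × (1−0.42) = 0.478000
P(Actuation path down) [OR] = 1 − (1−0.31) × (1−0.760440) × (1−0.478000) = 0.913715
P(Perception stack 2 fails) [AND] = 0.42 × 0.913715 = 0.383760
P(Redundant channel 2 unavailable) [OR] = 1 − (1−0.28) × (1−0.383760) × (1−0.20) = 0.645046
P(Brake command 2 unavailable) [OR] = 1 − (1−0.358979) × (1−0.645046) = 0.772467
P(Autonomous vehicle fails to stop) [OR] = 1 − (1−0.772467) × (1−0.37) × (1−0.20) = 0.885323
Rounded to 4 decimal places: P(Autonomous vehicle fails to stop) ≈ 0.8853.

0.8853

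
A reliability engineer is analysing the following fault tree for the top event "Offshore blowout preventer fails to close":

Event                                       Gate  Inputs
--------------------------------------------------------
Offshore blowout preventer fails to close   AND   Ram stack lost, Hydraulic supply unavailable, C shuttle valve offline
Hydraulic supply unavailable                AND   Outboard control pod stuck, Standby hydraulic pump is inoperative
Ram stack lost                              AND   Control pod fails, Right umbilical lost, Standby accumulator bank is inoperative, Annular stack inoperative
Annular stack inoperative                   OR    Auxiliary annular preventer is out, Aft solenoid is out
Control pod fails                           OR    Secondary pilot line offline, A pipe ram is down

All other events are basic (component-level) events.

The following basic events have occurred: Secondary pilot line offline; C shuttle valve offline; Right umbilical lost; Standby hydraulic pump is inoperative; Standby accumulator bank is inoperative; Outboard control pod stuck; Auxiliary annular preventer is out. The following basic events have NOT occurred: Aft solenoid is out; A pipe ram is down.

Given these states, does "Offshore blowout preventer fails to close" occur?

Yes

Control pod fails [OR]: Secondary pilot line offline=occurs, A pipe ram is down=not → at least one input occurs → occurs.
Annular stack inoperative [OR]: Auxiliary annular preventer is out=occurs, Aft solenoid is out=not → at least one input occurs → occurs.
Ram stack lost [AND]: Control pod fails=occurs, Right umbilical lost=occurs, Standby accumulator bank is inoperative=occurs, Annular stack inoperative=occurs → all inputs occur → occurs.
Hydraulic supply unavailable [AND]: Outboard control pod stuck=occurs, Standby hydraulic pump is inoperative=occurs → all inputs occur → occurs.
Offshore blowout preventer fails to close [AND]: Ram stack lost=occurs, Hydraulic supply unavailable=occurs, C shuttle valve offline=occurs → all inputs occur → occurs.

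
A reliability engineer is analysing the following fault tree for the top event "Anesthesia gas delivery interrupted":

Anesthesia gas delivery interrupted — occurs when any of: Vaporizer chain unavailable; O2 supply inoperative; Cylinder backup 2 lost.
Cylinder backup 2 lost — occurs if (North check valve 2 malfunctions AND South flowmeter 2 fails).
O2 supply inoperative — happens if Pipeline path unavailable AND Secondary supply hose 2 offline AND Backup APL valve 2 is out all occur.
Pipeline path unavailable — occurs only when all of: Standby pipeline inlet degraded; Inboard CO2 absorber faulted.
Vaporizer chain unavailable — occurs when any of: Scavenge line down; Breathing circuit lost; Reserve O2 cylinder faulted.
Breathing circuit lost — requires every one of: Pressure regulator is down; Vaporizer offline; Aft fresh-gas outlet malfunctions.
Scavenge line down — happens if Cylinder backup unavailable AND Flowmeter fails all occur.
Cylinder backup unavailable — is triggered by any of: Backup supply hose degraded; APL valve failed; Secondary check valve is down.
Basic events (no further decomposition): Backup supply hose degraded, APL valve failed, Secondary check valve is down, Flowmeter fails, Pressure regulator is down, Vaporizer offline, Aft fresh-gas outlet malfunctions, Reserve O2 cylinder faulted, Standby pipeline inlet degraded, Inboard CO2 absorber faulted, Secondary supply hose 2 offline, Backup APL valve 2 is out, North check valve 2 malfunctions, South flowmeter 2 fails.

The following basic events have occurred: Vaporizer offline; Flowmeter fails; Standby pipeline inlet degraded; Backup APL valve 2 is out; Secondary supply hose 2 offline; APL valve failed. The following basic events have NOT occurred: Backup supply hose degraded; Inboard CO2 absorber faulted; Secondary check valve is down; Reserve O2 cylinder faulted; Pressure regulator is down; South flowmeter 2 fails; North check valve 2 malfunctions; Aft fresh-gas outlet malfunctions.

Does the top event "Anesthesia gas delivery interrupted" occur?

Cylinder backup unavailable [OR]: Backup supply hose degraded=not, APL valve failed=occurs, Secondary check valve is down=not → at least one input occurs → occurs.
Scavenge line down [AND]: Cylinder backup unavailable=occurs, Flowmeter fails=occurs → all inputs occur → occurs.
Breathing circuit lost [AND]: Pressure regulator is down=not, Vaporizer offline=occurs, Aft fresh-gas outlet malfunctions=not → not all inputs occur → does not occur.
Vaporizer chain unavailable [OR]: Scavenge line down=occurs, Breathing circuit lost=not, Reserve O2 cylinder faulted=not → at least one input occurs → occurs.
Pipeline path unavailable [AND]: Standby pipeline inlet degraded=occurs, Inboard CO2 absorber faulted=not → not all inputs occur → does not occur.
O2 supply inoperative [AND]: Pipeline path unavailable=not, Secondary supply hose 2 offline=occurs, Backup APL valve 2 is out=occurs → not all inputs occur → does not occur.
Cylinder backup 2 lost [AND]: North check valve 2 malfunctions=not, South flowmeter 2 fails=not → not all inputs occur → does not occur.
Anesthesia gas delivery interrupted [OR]: Vaporizer chain unavailable=occurs, O2 supply inoperative=not, Cylinder backup 2 lost=not → at least one input occurs → occurs.

Yes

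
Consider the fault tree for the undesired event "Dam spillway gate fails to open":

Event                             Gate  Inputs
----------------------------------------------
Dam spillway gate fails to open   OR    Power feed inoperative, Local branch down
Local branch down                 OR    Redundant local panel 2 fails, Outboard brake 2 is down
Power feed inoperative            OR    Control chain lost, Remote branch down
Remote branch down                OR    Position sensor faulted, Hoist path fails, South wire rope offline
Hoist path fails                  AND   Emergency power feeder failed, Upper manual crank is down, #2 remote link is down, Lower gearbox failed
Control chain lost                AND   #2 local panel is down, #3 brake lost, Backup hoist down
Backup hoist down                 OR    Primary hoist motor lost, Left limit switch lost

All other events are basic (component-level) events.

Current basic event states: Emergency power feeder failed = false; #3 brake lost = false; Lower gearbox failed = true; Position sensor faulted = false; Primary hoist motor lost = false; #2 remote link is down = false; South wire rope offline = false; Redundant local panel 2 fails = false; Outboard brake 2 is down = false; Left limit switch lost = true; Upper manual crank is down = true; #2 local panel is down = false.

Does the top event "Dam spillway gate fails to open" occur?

Backup hoist down [OR]: Primary hoist motor lost=not, Left limit switch lost=occurs → at least one input occurs → occurs.
Control chain lost [AND]: #2 local panel is down=not, #3 brake lost=not, Backup hoist down=occurs → not all inputs occur → does not occur.
Hoist path fails [AND]: Emergency power feeder failed=not, Upper manual crank is down=occurs, #2 remote link is down=not, Lower gearbox failed=occurs → not all inputs occur → does not occur.
Remote branch down [OR]: Position sensor faulted=not, Hoist path fails=not, South wire rope offline=not → no input occurs → does not occur.
Power feed inoperative [OR]: Control chain lost=not, Remote branch down=not → no input occurs → does not occur.
Local branch down [OR]: Redundant local panel 2 fails=not, Outboard brake 2 is down=not → no input occurs → does not occur.
Dam spillway gate fails to open [OR]: Power feed inoperative=not, Local branch down=not → no input occurs → does not occur.

No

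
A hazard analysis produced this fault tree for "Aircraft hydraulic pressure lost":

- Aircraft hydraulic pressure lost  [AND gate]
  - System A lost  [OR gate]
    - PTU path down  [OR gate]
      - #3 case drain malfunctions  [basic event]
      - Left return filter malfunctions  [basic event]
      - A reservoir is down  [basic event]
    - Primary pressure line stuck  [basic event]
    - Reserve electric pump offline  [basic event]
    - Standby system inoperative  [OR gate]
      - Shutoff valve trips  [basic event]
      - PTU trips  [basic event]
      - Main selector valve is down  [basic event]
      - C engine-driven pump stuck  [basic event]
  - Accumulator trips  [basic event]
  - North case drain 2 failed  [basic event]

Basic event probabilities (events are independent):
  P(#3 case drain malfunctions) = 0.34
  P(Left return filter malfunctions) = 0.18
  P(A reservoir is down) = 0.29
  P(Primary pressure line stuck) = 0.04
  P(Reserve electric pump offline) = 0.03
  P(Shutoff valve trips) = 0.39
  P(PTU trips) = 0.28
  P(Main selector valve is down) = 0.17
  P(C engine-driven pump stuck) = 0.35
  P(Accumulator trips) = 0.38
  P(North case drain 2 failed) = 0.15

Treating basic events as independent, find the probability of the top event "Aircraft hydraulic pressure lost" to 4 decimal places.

0.0522

P(PTU path down) [OR] = 1 − (1−0.34) × (1−0.18) × (1−0.29) = 0.615748
P(Standby system inoperative) [OR] = 1 − (1−0.39) × (1−0.28) × (1−0.17) × (1−0.35) = 0.763052
P(System A lost) [OR] = 1 − (1−0.615748) × (1−0.04) × (1−0.03) × (1−0.763052) = 0.915216
P(Aircraft hydraulic pressure lost) [AND] = 0.915216 × 0.38 × 0.15 = 0.052167
Rounded to 4 decimal places: P(Aircraft hydraulic pressure lost) ≈ 0.0522.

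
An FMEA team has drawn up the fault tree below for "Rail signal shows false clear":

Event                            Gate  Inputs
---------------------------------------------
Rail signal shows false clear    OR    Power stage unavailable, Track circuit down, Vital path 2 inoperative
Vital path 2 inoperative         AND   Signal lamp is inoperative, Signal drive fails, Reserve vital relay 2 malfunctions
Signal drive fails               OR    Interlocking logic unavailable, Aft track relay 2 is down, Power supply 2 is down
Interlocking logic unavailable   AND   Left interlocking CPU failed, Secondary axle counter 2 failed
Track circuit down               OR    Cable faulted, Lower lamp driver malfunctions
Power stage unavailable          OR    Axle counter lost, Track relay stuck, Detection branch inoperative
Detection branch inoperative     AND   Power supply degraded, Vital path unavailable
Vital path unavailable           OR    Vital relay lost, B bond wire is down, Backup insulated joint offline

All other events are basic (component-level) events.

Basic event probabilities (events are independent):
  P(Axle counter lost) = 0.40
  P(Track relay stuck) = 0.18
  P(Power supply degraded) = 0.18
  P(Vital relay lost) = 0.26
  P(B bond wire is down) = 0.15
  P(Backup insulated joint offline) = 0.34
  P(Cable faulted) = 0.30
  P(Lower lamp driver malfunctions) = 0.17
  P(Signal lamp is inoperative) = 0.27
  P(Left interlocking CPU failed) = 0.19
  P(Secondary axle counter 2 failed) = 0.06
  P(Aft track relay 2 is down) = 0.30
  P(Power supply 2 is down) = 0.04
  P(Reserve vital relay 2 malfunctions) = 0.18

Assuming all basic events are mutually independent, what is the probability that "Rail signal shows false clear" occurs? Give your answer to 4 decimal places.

P(Vital path unavailable) [OR] = 1 − (1−0.26) × (1−0.15) × (1−0.34) = 0.584860
P(Detection branch inoperative) [AND] = 0.18 × 0.584860 = 0.105275
P(Power stage unavailable) [OR] = 1 − (1−0.40) × (1−0.18) × (1−0.105275) = 0.559795
P(Track circuit down) [OR] = 1 − (1−0.30) × (1−0.17) = 0.419000
P(Interlocking logic unavailable) [AND] = 0.19 × 0.06 = 0.011400
P(Signal drive fails) [OR] = 1 − (1−0.011400) × (1−0.30) × (1−0.04) = 0.335661
P(Vital path 2 inoperative) [AND] = 0.27 × 0.335661 × 0.18 = 0.016313
P(Rail signal shows false clear) [OR] = 1 − (1−0.559795) × (1−0.419000) × (1−0.016313) = 0.748413
Rounded to 4 decimal places: P(Rail signal shows false clear) ≈ 0.7484.

0.7484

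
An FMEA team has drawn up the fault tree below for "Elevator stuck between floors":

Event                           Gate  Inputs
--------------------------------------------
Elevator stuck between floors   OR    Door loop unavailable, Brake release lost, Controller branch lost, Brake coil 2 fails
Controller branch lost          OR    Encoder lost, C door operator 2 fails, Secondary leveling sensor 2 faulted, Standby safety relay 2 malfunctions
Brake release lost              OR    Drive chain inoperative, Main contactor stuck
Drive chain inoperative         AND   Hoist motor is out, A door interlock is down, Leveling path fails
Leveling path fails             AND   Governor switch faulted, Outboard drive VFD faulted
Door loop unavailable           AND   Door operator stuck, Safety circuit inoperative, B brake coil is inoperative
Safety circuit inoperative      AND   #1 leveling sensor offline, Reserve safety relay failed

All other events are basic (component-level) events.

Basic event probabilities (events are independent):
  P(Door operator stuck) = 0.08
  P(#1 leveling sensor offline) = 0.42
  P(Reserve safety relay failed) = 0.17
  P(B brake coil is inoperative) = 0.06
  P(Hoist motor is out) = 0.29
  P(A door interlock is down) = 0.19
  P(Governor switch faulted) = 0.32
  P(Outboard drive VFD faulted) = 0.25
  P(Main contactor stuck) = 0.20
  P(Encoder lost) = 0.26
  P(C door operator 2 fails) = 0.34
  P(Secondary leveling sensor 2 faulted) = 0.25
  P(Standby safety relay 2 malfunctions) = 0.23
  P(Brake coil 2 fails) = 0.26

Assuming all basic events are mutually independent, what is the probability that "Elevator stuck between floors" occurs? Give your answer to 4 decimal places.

P(Safety circuit inoperative) [AND] = 0.42 × 0.17 = 0.071400
P(Door loop unavailable) [AND] = 0.08 × 0.071400 × 0.06 = 0.000343
P(Leveling path fails) [AND] = 0.32 × 0.25 = 0.080000
P(Drive chain inoperative) [AND] = 0.29 × 0.19 × 0.080000 = 0.004408
P(Brake release lost) [OR] = 1 − (1−0.004408) × (1−0.20) = 0.203526
P(Controller branch lost) [OR] = 1 − (1−0.26) × (1−0.34) × (1−0.25) × (1−0.23) = 0.717949
P(Elevator stuck between floors) [OR] = 1 − (1−0.000343) × (1−0.203526) × (1−0.717949) × (1−0.26) = 0.833819
Rounded to 4 decimal places: P(Elevator stuck between floors) ≈ 0.8338.

0.8338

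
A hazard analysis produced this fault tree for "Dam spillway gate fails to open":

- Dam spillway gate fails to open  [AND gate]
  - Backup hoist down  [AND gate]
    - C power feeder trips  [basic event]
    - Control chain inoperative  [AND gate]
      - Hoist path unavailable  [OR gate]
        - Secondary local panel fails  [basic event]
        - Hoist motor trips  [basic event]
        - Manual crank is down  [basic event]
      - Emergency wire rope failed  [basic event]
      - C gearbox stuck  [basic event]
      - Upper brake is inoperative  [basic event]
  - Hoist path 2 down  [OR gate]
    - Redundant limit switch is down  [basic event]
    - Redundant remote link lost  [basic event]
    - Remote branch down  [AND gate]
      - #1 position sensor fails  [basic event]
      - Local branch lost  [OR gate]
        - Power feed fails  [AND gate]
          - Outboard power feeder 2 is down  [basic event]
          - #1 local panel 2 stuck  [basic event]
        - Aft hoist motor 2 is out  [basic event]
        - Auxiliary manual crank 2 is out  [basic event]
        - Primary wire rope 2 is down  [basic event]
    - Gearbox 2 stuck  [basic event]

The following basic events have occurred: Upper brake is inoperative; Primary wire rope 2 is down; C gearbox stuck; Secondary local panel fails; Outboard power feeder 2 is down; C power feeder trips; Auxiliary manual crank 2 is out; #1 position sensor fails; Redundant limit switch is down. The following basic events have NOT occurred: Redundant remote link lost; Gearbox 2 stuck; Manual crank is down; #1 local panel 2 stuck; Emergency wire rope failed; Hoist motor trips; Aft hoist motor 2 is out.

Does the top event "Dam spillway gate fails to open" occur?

Hoist path unavailable [OR]: Secondary local panel fails=occurs, Hoist motor trips=not, Manual crank is down=not → at least one input occurs → occurs.
Control chain inoperative [AND]: Hoist path unavailable=occurs, Emergency wire rope failed=not, C gearbox stuck=occurs, Upper brake is inoperative=occurs → not all inputs occur → does not occur.
Backup hoist down [AND]: C power feeder trips=occurs, Control chain inoperative=not → not all inputs occur → does not occur.
Power feed fails [AND]: Outboard power feeder 2 is down=occurs, #1 local panel 2 stuck=not → not all inputs occur → does not occur.
Local branch lost [OR]: Power feed fails=not, Aft hoist motor 2 is out=not, Auxiliary manual crank 2 is out=occurs, Primary wire rope 2 is down=occurs → at least one input occurs → occurs.
Remote branch down [AND]: #1 position sensor fails=occurs, Local branch lost=occurs → all inputs occur → occurs.
Hoist path 2 down [OR]: Redundant limit switch is down=occurs, Redundant remote link lost=not, Remote branch down=occurs, Gearbox 2 stuck=not → at least one input occurs → occurs.
Dam spillway gate fails to open [AND]: Backup hoist down=not, Hoist path 2 down=occurs → not all inputs occur → does not occur.

No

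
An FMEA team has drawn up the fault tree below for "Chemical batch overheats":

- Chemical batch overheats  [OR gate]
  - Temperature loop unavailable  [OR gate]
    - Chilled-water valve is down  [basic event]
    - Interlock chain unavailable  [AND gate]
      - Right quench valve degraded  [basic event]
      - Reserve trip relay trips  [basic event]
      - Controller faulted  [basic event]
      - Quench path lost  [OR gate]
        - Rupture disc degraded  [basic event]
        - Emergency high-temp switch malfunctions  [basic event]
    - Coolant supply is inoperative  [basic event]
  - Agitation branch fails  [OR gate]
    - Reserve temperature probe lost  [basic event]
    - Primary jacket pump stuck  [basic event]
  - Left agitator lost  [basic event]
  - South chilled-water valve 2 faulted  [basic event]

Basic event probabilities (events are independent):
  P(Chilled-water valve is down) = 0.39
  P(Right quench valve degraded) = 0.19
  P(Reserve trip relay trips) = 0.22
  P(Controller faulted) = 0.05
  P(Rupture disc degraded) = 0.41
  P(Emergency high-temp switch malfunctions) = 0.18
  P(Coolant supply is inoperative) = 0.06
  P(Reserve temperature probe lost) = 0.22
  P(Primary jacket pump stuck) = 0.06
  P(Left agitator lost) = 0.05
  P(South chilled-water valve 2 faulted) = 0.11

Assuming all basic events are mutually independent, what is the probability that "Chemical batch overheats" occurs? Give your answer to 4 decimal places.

0.6449

P(Quench path lost) [OR] = 1 − (1−0.41) × (1−0.18) = 0.516200
P(Interlock chain unavailable) [AND] = 0.19 × 0.22 × 0.05 × 0.516200 = 0.001079
P(Temperature loop unavailable) [OR] = 1 − (1−0.39) × (1−0.001079) × (1−0.06) = 0.427219
P(Agitation branch fails) [OR] = 1 − (1−0.22) × (1−0.06) = 0.266800
P(Chemical batch overheats) [OR] = 1 − (1−0.427219) × (1−0.266800) × (1−0.05) × (1−0.11) = 0.644921
Rounded to 4 decimal places: P(Chemical batch overheats) ≈ 0.6449.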